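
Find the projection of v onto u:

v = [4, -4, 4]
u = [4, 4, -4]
v·u = (4)(4) + (-4)(4) + (4)(-4) = -16
u·u = (4)² + (4)² + (-4)² = 48
proj_u(v) = (v·u / u·u) × u = (-16/48) × u = (-1/3) × u

proj_u(v) = [-4/3, -4/3, 4/3]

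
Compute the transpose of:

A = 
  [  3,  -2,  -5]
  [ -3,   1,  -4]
Aᵀ = 
  [  3,  -3]
  [ -2,   1]
  [ -5,  -4]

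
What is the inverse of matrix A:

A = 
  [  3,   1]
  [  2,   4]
det(A) = (3)(4) - (1)(2) = 10
For a 2×2 matrix, A⁻¹ = (1/det(A)) · [[d, -b], [-c, a]]
    = (1/10) · [[4, -1], [-2, 3]]

A⁻¹ = 
  [  2/5, -1/10]
  [ -1/5,  3/10]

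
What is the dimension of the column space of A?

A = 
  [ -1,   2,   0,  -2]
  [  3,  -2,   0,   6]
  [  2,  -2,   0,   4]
Row reduce:
R2 → R2 + (3)·R1
R3 → R3 + (2)·R1
R3 → R3 - (1/2)·R2
REF = 
  [ -1,   2,   0,  -2]
  [  0,   4,   0,   0]
  [  0,   0,   0,   0]
Pivot columns: 1, 2 → 2 pivots.
dim(Col(A)) = number of pivot columns = 2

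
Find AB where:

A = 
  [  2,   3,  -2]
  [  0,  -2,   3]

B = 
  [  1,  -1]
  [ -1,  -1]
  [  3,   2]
A is 2×3 and B is 3×2, so AB is 2×2. Each entry is (row of A)·(column of B):
AB[1,1] = (2)(1) + (3)(-1) + (-2)(3) = -7
AB[1,2] = (2)(-1) + (3)(-1) + (-2)(2) = -9
AB[2,1] = (0)(1) + (-2)(-1) + (3)(3) = 11
AB[2,2] = (0)(-1) + (-2)(-1) + (3)(2) = 8

AB = 
  [ -7,  -9]
  [ 11,   8]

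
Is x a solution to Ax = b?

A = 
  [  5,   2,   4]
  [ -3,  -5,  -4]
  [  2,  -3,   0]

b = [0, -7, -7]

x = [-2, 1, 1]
No

Ax = [-4, -3, -7] ≠ b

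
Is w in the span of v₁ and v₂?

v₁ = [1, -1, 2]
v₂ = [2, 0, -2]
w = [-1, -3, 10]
Yes

Form the augmented matrix and row-reduce:
[v₁|v₂|w] = 
  [  1,   2,  -1]
  [ -1,   0,  -3]
  [  2,  -2,  10]
R2 → R2 + (1)·R1
R3 → R3 - (2)·R1
R3 → R3 + (3)·R2
REF = 
  [  1,   2,  -1]
  [  0,   2,  -4]
  [  0,   0,   0]

No row of the form [0 0 | nonzero], so the system is consistent. Back-substitution gives c₁ = 3, c₂ = -2: w = (3)·v₁ + (-2)·v₂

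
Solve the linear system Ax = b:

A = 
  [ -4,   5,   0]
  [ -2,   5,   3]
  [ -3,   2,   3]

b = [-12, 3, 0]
x = [3, 0, 3]

Row reduce the augmented matrix [A|b]:
R2 → R2 - (1/2)·R1
R3 → R3 - (3/4)·R1
R3 → R3 + (7/10)·R2
REF = 
  [    -4,      5,      0,    -12]
  [     0,    5/2,      3,      9]
  [     0,      0,  51/10, 153/10]

Back-substitution:
x₃ = (153/10) / (51/10) = 3
x₂ = (9 - (3)(3)) / (5/2) = 0
x₁ = (-12 - (5)(0) - (0)(3)) / (-4) = 3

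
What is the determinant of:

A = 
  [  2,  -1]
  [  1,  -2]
-3

For a 2×2 matrix, det = ad - bc = (2)(-2) - (-1)(1) = -3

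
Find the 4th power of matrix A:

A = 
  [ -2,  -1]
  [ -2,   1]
A^4 = 
  [ 38,   9]
  [ 18,  11]

A² = A·A:
A²[1,1] = (-2)(-2) + (-1)(-2) = 6
A²[1,2] = (-2)(-1) + (-1)(1) = 1
A²[2,1] = (-2)(-2) + (1)(-2) = 2
A²[2,2] = (-2)(-1) + (1)(1) = 3
A² = 
  [  6,   1]
  [  2,   3]

A^3 = A^2·A:
A^3[1,1] = (6)(-2) + (1)(-2) = -14
A^3[1,2] = (6)(-1) + (1)(1) = -5
A^3[2,1] = (2)(-2) + (3)(-2) = -10
A^3[2,2] = (2)(-1) + (3)(1) = 1
A^3 = 
  [-14,  -5]
  [-10,   1]

A^4 = A^3·A:
A^4[1,1] = (-14)(-2) + (-5)(-2) = 38
A^4[1,2] = (-14)(-1) + (-5)(1) = 9
A^4[2,1] = (-10)(-2) + (1)(-2) = 18
A^4[2,2] = (-10)(-1) + (1)(1) = 11
A^4 = 
  [ 38,   9]
  [ 18,  11]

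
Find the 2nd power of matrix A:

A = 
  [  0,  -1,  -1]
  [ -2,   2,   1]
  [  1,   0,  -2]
A² = A·A:
A²[1,1] = (0)(0) + (-1)(-2) + (-1)(1) = 1
A²[1,2] = (0)(-1) + (-1)(2) + (-1)(0) = -2
A²[1,3] = (0)(-1) + (-1)(1) + (-1)(-2) = 1
A²[2,1] = (-2)(0) + (2)(-2) + (1)(1) = -3
A²[2,2] = (-2)(-1) + (2)(2) + (1)(0) = 6
A²[2,3] = (-2)(-1) + (2)(1) + (1)(-2) = 2
A²[3,1] = (1)(0) + (0)(-2) + (-2)(1) = -2
A²[3,2] = (1)(-1) + (0)(2) + (-2)(0) = -1
A²[3,3] = (1)(-1) + (0)(1) + (-2)(-2) = 3
A² = 
  [  1,  -2,   1]
  [ -3,   6,   2]
  [ -2,  -1,   3]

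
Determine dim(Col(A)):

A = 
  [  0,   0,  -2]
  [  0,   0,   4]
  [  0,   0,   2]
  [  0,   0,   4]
dim(Col(A)) = 1

Row reduce:
R2 → R2 + (2)·R1
R3 → R3 + (1)·R1
R4 → R4 + (2)·R1
REF = 
  [  0,   0,  -2]
  [  0,   0,   0]
  [  0,   0,   0]
  [  0,   0,   0]
Pivot columns: 3 → 1 pivot.
dim(Col(A)) = number of pivot columns = 1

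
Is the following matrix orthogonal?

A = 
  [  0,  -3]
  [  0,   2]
No

AᵀA = 
  [  0,   0]
  [  0,  13]
≠ I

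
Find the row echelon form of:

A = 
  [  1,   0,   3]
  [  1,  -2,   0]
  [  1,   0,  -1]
Row operations:
R2 → R2 - (1)·R1
R3 → R3 - (1)·R1

Resulting echelon form:
REF = 
  [  1,   0,   3]
  [  0,  -2,  -3]
  [  0,   0,  -4]

Rank = 3 (number of non-zero pivot rows).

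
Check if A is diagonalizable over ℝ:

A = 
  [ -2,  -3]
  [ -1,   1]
Yes

tr(A) = -1, det(A) = -5
Characteristic polynomial: λ² - tr(A)λ + det(A) = λ² + λ - 5
λ² + λ - 5 = 0  ⇒  λ = (-1 ± √((1)² - 4·(-5)))/2 = (-1 ± √(21))/2
  = (-1 + √21)/2,  (-1 - √21)/2
Eigenvalues: (-1 + √21)/2, (-1 - √21)/2  (≈ 1.791, -2.791)
The two irrational eigenvalues are distinct (simple), so each has alg. mult. = geom. mult. = 1.
Sum of geometric multiplicities equals n, so A has n independent eigenvectors.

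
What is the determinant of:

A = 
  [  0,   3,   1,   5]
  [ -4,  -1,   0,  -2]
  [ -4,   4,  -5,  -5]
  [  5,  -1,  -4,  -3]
-302

Cofactor expansion along row 1: det(A) = a₁₁M₁₁ - a₁₂M₁₂ + a₁₃M₁₃ - a₁₄M₁₄

M₁₁ = det[[-1, 0, -2]; [4, -5, -5]; [-1, -4, -3]]
  = (-1)·((-5)(-3) - (-5)(-4)) - (0)·((4)(-3) - (-5)(-1)) + (-2)·((4)(-4) - (-5)(-1))
  = (-1)(-5) - (0)(-17) + (-2)(-21)
  = 47
M₁₂ = det[[-4, 0, -2]; [-4, -5, -5]; [5, -4, -3]]
  = (-4)·((-5)(-3) - (-5)(-4)) - (0)·((-4)(-3) - (-5)(5)) + (-2)·((-4)(-4) - (-5)(5))
  = (-4)(-5) - (0)(37) + (-2)(41)
  = -62
M₁₃ = det[[-4, -1, -2]; [-4, 4, -5]; [5, -1, -3]]
  = (-4)·((4)(-3) - (-5)(-1)) - (-1)·((-4)(-3) - (-5)(5)) + (-2)·((-4)(-1) - (4)(5))
  = (-4)(-17) - (-1)(37) + (-2)(-16)
  = 137
M₁₄ = det[[-4, -1, 0]; [-4, 4, -5]; [5, -1, -4]]
  = (-4)·((4)(-4) - (-5)(-1)) - (-1)·((-4)(-4) - (-5)(5)) + (0)·((-4)(-1) - (4)(5))
  = (-4)(-21) - (-1)(41) + (0)(-16)
  = 125

det(A) = (0)(47) - (3)(-62) + (1)(137) - (5)(125) = -302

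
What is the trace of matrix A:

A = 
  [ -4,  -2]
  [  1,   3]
-1

tr(A) = -4 + 3 = -1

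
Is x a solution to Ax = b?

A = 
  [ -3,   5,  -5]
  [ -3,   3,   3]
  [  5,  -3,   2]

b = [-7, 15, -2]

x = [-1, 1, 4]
No

Ax = [-12, 18, 0] ≠ b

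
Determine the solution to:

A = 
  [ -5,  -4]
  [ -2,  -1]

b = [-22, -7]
x = [2, 3]

Row reduce the augmented matrix [A|b]:
R2 → R2 - (2/5)·R1
REF = 
  [ -5,  -4, -22]
  [  0, 3/5, 9/5]

Back-substitution:
x₂ = (9/5) / (3/5) = 3
x₁ = (-22 - (-4)(3)) / (-5) = 2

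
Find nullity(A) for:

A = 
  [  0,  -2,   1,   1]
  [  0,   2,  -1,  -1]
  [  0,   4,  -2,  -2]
nullity(A) = 3

Row reduce:
R2 → R2 + (1)·R1
R3 → R3 + (2)·R1
REF = 
  [  0,  -2,   1,   1]
  [  0,   0,   0,   0]
  [  0,   0,   0,   0]
Pivot columns: 2 → 1 pivot.
rank(A) = 1, so nullity(A) = 4 - 1 = 3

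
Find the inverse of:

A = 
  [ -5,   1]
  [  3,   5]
det(A) = (-5)(5) - (1)(3) = -28
For a 2×2 matrix, A⁻¹ = (1/det(A)) · [[d, -b], [-c, a]]
    = (-1/28) · [[5, -1], [-3, -5]]

A⁻¹ = 
  [-5/28,  1/28]
  [ 3/28,  5/28]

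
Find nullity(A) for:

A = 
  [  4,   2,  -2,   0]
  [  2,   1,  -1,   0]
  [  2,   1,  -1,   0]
nullity(A) = 3

Row reduce:
R2 → R2 - (1/2)·R1
R3 → R3 - (1/2)·R1
REF = 
  [  4,   2,  -2,   0]
  [  0,   0,   0,   0]
  [  0,   0,   0,   0]
Pivot columns: 1 → 1 pivot.
rank(A) = 1, so nullity(A) = 4 - 1 = 3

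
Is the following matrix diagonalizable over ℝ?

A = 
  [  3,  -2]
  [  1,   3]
No

tr(A) = 6, det(A) = 11
Characteristic polynomial: λ² - tr(A)λ + det(A) = λ² - 6λ + 11
λ² - 6λ + 11 = 0  ⇒  λ = (6 ± √((-6)² - 4·(11)))/2 = (6 ± √(-8))/2
  = 3 + i√2,  3 - i√2
Eigenvalues: 3 + i√2, 3 - i√2  (≈ 3 + 1.414i, 3 - 1.414i)
Has complex eigenvalues (not diagonalizable over ℝ).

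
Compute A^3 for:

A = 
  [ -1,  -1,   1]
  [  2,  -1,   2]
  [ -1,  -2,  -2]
A^3 = 
  [  7,  12,   8]
  [  0,  19,  -8]
  [ 16,  -4,  15]

A² = A·A:
A²[1,1] = (-1)(-1) + (-1)(2) + (1)(-1) = -2
A²[1,2] = (-1)(-1) + (-1)(-1) + (1)(-2) = 0
A²[1,3] = (-1)(1) + (-1)(2) + (1)(-2) = -5
A²[2,1] = (2)(-1) + (-1)(2) + (2)(-1) = -6
A²[2,2] = (2)(-1) + (-1)(-1) + (2)(-2) = -5
A²[2,3] = (2)(1) + (-1)(2) + (2)(-2) = -4
A²[3,1] = (-1)(-1) + (-2)(2) + (-2)(-1) = -1
A²[3,2] = (-1)(-1) + (-2)(-1) + (-2)(-2) = 7
A²[3,3] = (-1)(1) + (-2)(2) + (-2)(-2) = -1
A² = 
  [ -2,   0,  -5]
  [ -6,  -5,  -4]
  [ -1,   7,  -1]

A^3 = A^2·A:
A^3[1,1] = (-2)(-1) + (0)(2) + (-5)(-1) = 7
A^3[1,2] = (-2)(-1) + (0)(-1) + (-5)(-2) = 12
A^3[1,3] = (-2)(1) + (0)(2) + (-5)(-2) = 8
A^3[2,1] = (-6)(-1) + (-5)(2) + (-4)(-1) = 0
A^3[2,2] = (-6)(-1) + (-5)(-1) + (-4)(-2) = 19
A^3[2,3] = (-6)(1) + (-5)(2) + (-4)(-2) = -8
A^3[3,1] = (-1)(-1) + (7)(2) + (-1)(-1) = 16
A^3[3,2] = (-1)(-1) + (7)(-1) + (-1)(-2) = -4
A^3[3,3] = (-1)(1) + (7)(2) + (-1)(-2) = 15
A^3 = 
  [  7,  12,   8]
  [  0,  19,  -8]
  [ 16,  -4,  15]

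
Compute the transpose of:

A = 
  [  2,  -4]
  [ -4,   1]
Aᵀ = 
  [  2,  -4]
  [ -4,   1]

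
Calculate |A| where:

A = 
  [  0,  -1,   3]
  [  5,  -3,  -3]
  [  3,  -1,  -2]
11

Cofactor expansion along row 1:
det(A) = (0)·((-3)(-2) - (-3)(-1)) - (-1)·((5)(-2) - (-3)(3)) + (3)·((5)(-1) - (-3)(3))
  = (0)(3) - (-1)(-1) + (3)(4)
  = 11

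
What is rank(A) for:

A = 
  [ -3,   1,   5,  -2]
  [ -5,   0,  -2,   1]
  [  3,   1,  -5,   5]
Row reduce:
R2 → R2 - (5/3)·R1
R3 → R3 + (1)·R1
R3 → R3 + (6/5)·R2
REF = 
  [   -3,     1,     5,    -2]
  [    0,  -5/3, -31/3,  13/3]
  [    0,     0, -62/5,  41/5]
Pivot columns: 1, 2, 3 → 3 pivots.

rank(A) = 3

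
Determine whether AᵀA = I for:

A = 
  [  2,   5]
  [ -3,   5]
No

AᵀA = 
  [ 13,  -5]
  [ -5,  50]
≠ I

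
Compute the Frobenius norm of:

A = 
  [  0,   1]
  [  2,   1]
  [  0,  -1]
||A||_F = 2.646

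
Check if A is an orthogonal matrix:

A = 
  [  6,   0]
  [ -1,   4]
No

AᵀA = 
  [ 37,  -4]
  [ -4,  16]
≠ I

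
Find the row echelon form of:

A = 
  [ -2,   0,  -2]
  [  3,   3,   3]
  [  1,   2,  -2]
Row operations:
R2 → R2 + (3/2)·R1
R3 → R3 + (1/2)·R1
R3 → R3 - (2/3)·R2

Resulting echelon form:
REF = 
  [ -2,   0,  -2]
  [  0,   3,   0]
  [  0,   0,  -3]

Rank = 3 (number of non-zero pivot rows).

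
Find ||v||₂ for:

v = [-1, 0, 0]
1

||v||₂ = √((-1)² + (0)² + (0)²) = √1 = 1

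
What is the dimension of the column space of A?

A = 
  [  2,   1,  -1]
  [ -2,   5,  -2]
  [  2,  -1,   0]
Row reduce:
R2 → R2 + (1)·R1
R3 → R3 - (1)·R1
R3 → R3 + (1/3)·R2
REF = 
  [  2,   1,  -1]
  [  0,   6,  -3]
  [  0,   0,   0]
Pivot columns: 1, 2 → 2 pivots.
dim(Col(A)) = number of pivot columns = 2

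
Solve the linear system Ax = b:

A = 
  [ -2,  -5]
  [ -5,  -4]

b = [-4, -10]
x = [2, 0]

Row reduce the augmented matrix [A|b]:
R2 → R2 - (5/2)·R1
REF = 
  [  -2,   -5,   -4]
  [   0, 17/2,    0]

Back-substitution:
x₂ = 0 / (17/2) = 0
x₁ = (-4 - (-5)(0)) / (-2) = 2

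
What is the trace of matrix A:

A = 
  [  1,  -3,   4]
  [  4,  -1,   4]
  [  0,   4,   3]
3

tr(A) = 1 + -1 + 3 = 3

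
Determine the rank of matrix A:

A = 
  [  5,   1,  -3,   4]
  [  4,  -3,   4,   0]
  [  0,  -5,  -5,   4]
Row reduce:
R2 → R2 - (4/5)·R1
R3 → R3 - (25/19)·R2
REF = 
  [      5,       1,      -3,       4]
  [      0,   -19/5,    32/5,   -16/5]
  [      0,       0, -255/19,  156/19]
Pivot columns: 1, 2, 3 → 3 pivots.

rank(A) = 3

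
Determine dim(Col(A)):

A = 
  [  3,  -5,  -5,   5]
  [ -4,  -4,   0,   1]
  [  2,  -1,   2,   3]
Row reduce:
R2 → R2 + (4/3)·R1
R3 → R3 - (2/3)·R1
R3 → R3 + (7/32)·R2
REF = 
  [    3,    -5,    -5,     5]
  [    0, -32/3, -20/3,  23/3]
  [    0,     0,  31/8, 43/32]
Pivot columns: 1, 2, 3 → 3 pivots.
dim(Col(A)) = number of pivot columns = 3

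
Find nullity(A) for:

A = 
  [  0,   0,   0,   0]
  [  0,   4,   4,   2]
nullity(A) = 3

Row reduce:
Swap R1 ↔ R2
REF = 
  [  0,   4,   4,   2]
  [  0,   0,   0,   0]
Pivot columns: 2 → 1 pivot.
rank(A) = 1, so nullity(A) = 4 - 1 = 3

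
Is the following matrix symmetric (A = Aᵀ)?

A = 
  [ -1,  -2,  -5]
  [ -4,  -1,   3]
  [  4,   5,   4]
No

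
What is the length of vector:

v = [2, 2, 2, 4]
5.292

||v||₂ = √((2)² + (2)² + (2)² + (4)²) = √28 = 5.292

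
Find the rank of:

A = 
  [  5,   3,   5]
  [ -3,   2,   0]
rank(A) = 2

Row reduce:
R2 → R2 + (3/5)·R1
REF = 
  [   5,    3,    5]
  [   0, 19/5,    3]
Pivot columns: 1, 2 → 2 pivots.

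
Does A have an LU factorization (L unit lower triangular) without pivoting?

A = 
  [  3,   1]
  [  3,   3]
Yes.
A[1,1] = 3 ≠ 0, so Gaussian elimination proceeds without a row swap: multiplier ℓ₂₁ = (3)/(3) = 1, and U[2,2] = 3 - (1)(1) = 2.
L = 
  [  1,   0]
  [  1,   1]
U = 
  [  3,   1]
  [  0,   2]
Check row 2 of LU: [(1)(3), (1)(1) + 2] = [3, 3] = row 2 of A ✓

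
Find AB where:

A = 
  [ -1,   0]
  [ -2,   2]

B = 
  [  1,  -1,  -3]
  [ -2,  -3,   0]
AB = 
  [ -1,   1,   3]
  [ -6,  -4,   6]

A is 2×2 and B is 2×3, so AB is 2×3. Each entry is (row of A)·(column of B):
AB[1,1] = (-1)(1) + (0)(-2) = -1
AB[1,2] = (-1)(-1) + (0)(-3) = 1
AB[1,3] = (-1)(-3) + (0)(0) = 3
AB[2,1] = (-2)(1) + (2)(-2) = -6
AB[2,2] = (-2)(-1) + (2)(-3) = -4
AB[2,3] = (-2)(-3) + (2)(0) = 6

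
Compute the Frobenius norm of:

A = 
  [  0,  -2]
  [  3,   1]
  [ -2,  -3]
||A||_F = 5.196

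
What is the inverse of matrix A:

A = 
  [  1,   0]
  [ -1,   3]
det(A) = (1)(3) - (0)(-1) = 3
For a 2×2 matrix, A⁻¹ = (1/det(A)) · [[d, -b], [-c, a]]
    = (1/3) · [[3, 0], [1, 1]]

A⁻¹ = 
  [  1,   0]
  [1/3, 1/3]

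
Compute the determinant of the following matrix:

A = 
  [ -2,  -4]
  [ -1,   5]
-14

For a 2×2 matrix, det = ad - bc = (-2)(5) - (-4)(-1) = -14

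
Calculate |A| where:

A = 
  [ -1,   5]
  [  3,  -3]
For a 2×2 matrix, det = ad - bc = (-1)(-3) - (5)(3) = -12

det(A) = -12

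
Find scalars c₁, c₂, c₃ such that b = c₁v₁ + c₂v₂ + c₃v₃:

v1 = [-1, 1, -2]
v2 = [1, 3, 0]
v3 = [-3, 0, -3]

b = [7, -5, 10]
c1 = -2, c2 = -1, c3 = -2

b = -2·v1 + -1·v2 + -2·v3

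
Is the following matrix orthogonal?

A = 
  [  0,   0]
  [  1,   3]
No

AᵀA = 
  [  1,   3]
  [  3,   9]
≠ I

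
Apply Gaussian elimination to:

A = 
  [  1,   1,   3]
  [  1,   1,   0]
Row operations:
R2 → R2 - (1)·R1

Resulting echelon form:
REF = 
  [  1,   1,   3]
  [  0,   0,  -3]

Rank = 2 (number of non-zero pivot rows).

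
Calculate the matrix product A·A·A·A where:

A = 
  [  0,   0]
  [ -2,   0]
A² = A·A:
A²[1,1] = (0)(0) + (0)(-2) = 0
A²[1,2] = (0)(0) + (0)(0) = 0
A²[2,1] = (-2)(0) + (0)(-2) = 0
A²[2,2] = (-2)(0) + (0)(0) = 0
A² = 
  [  0,   0]
  [  0,   0]

A^3 = A^2·A:
A^3[1,1] = (0)(0) + (0)(-2) = 0
A^3[1,2] = (0)(0) + (0)(0) = 0
A^3[2,1] = (0)(0) + (0)(-2) = 0
A^3[2,2] = (0)(0) + (0)(0) = 0
A^3 = 
  [  0,   0]
  [  0,   0]

A^4 = A^3·A:
A^4[1,1] = (0)(0) + (0)(-2) = 0
A^4[1,2] = (0)(0) + (0)(0) = 0
A^4[2,1] = (0)(0) + (0)(-2) = 0
A^4[2,2] = (0)(0) + (0)(0) = 0
A^4 = 
  [  0,   0]
  [  0,   0]

Therefore
A^4 = 
  [  0,   0]
  [  0,   0]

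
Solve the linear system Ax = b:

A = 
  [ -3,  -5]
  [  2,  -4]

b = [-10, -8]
x = [0, 2]

Row reduce the augmented matrix [A|b]:
R2 → R2 + (2/3)·R1
REF = 
  [   -3,    -5,   -10]
  [    0, -22/3, -44/3]

Back-substitution:
x₂ = (-44/3) / (-22/3) = 2
x₁ = (-10 - (-5)(2)) / (-3) = 0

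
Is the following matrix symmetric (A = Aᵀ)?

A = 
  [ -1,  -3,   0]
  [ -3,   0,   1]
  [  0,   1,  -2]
Yes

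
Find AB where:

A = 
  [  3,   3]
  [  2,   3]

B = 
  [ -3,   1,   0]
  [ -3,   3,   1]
AB = 
  [-18,  12,   3]
  [-15,  11,   3]

A is 2×2 and B is 2×3, so AB is 2×3. Each entry is (row of A)·(column of B):
AB[1,1] = (3)(-3) + (3)(-3) = -18
AB[1,2] = (3)(1) + (3)(3) = 12
AB[1,3] = (3)(0) + (3)(1) = 3
AB[2,1] = (2)(-3) + (3)(-3) = -15
AB[2,2] = (2)(1) + (3)(3) = 11
AB[2,3] = (2)(0) + (3)(1) = 3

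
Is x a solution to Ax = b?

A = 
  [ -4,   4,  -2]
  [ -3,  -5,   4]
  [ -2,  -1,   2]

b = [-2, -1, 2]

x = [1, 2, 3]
Yes

Ax = [-2, -1, 2] = b ✓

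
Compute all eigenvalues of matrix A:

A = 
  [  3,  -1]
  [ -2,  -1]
λ = 1 + √6, 1 - √6  (≈ 3.449, -1.449)

tr(A) = 2, det(A) = -5
Characteristic polynomial: λ² - tr(A)λ + det(A) = λ² - 2λ - 5
λ² - 2λ - 5 = 0  ⇒  λ = (2 ± √((-2)² - 4·(-5)))/2 = (2 ± √(24))/2
  = 1 + √6,  1 - √6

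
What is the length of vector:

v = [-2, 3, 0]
3.606

||v||₂ = √((-2)² + (3)² + (0)²) = √13 = 3.606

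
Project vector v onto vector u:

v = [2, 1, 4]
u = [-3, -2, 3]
proj_u(v) = [-6/11, -4/11, 6/11]

v·u = (2)(-3) + (1)(-2) + (4)(3) = 4
u·u = (-3)² + (-2)² + (3)² = 22
proj_u(v) = (v·u / u·u) × u = (4/22) × u = (2/11) × u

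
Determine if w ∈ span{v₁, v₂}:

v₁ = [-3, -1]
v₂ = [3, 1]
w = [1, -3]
No

Form the augmented matrix and row-reduce:
[v₁|v₂|w] = 
  [ -3,   3,   1]
  [ -1,   1,  -3]
R2 → R2 - (1/3)·R1
REF = 
  [   -3,     3,     1]
  [    0,     0, -10/3]

Row 2 reads [0 0 | -10/3], i.e. 0 = -10/3, so the system is inconsistent and w ∉ span{v₁, v₂}.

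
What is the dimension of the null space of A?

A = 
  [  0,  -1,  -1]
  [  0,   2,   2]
nullity(A) = 2

Row reduce:
R2 → R2 + (2)·R1
REF = 
  [  0,  -1,  -1]
  [  0,   0,   0]
Pivot columns: 2 → 1 pivot.
rank(A) = 1, so nullity(A) = 3 - 1 = 2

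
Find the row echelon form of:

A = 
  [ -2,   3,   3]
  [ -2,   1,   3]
Row operations:
R2 → R2 - (1)·R1

Resulting echelon form:
REF = 
  [ -2,   3,   3]
  [  0,  -2,   0]

Rank = 2 (number of non-zero pivot rows).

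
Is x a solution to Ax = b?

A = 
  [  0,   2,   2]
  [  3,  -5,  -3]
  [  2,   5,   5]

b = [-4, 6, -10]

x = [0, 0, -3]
No

Ax = [-6, 9, -15] ≠ b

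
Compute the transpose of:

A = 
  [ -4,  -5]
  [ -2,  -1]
Aᵀ = 
  [ -4,  -2]
  [ -5,  -1]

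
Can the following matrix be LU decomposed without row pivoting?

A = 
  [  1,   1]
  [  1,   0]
Yes.
A[1,1] = 1 ≠ 0, so Gaussian elimination proceeds without a row swap: multiplier ℓ₂₁ = (1)/(1) = 1, and U[2,2] = 0 - (1)(1) = -1.
L = 
  [  1,   0]
  [  1,   1]
U = 
  [  1,   1]
  [  0,  -1]
Check row 2 of LU: [(1)(1), (1)(1) + (-1)] = [1, 0] = row 2 of A ✓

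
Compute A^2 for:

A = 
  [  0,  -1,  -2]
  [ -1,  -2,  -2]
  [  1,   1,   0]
A² = A·A:
A²[1,1] = (0)(0) + (-1)(-1) + (-2)(1) = -1
A²[1,2] = (0)(-1) + (-1)(-2) + (-2)(1) = 0
A²[1,3] = (0)(-2) + (-1)(-2) + (-2)(0) = 2
A²[2,1] = (-1)(0) + (-2)(-1) + (-2)(1) = 0
A²[2,2] = (-1)(-1) + (-2)(-2) + (-2)(1) = 3
A²[2,3] = (-1)(-2) + (-2)(-2) + (-2)(0) = 6
A²[3,1] = (1)(0) + (1)(-1) + (0)(1) = -1
A²[3,2] = (1)(-1) + (1)(-2) + (0)(1) = -3
A²[3,3] = (1)(-2) + (1)(-2) + (0)(0) = -4
A² = 
  [ -1,   0,   2]
  [  0,   3,   6]
  [ -1,  -3,  -4]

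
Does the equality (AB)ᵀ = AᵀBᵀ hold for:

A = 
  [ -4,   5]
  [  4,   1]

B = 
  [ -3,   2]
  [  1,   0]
No

(AB)ᵀ = 
  [ 17, -11]
  [ -8,   8]

AᵀBᵀ = 
  [ 20,  -4]
  [-13,   5]

The two matrices differ, so (AB)ᵀ ≠ AᵀBᵀ in general. The correct identity is (AB)ᵀ = BᵀAᵀ.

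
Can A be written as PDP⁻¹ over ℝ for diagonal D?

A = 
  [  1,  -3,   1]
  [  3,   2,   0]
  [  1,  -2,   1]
No

Characteristic polynomial: det(λI - A) = λ³ - 4λ² + 13λ - 3
By the rational root theorem any rational root is an integer dividing 3; none of those is a root, so p(λ) has no rational roots and hence (being an irreducible cubic) no repeated roots.
Discriminant of the cubic: Δ = -4287
Δ < 0 ⇒ one real eigenvalue and a complex-conjugate pair: λ ≈ 1.876 + 2.924i, 1.876 - 2.924i, 0.2486
Has complex eigenvalues (not diagonalizable over ℝ).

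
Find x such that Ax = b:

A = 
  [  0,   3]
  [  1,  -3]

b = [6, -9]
x = [-3, 2]

Row reduce the augmented matrix [A|b]:
Swap R1 ↔ R2
REF = 
  [  1,  -3,  -9]
  [  0,   3,   6]

Back-substitution:
x₂ = 6 / 3 = 2
x₁ = (-9 - (-3)(2)) / 1 = -3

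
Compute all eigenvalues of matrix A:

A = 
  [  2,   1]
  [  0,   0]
λ = 2, 0

tr(A) = 2, det(A) = 0
Characteristic polynomial: λ² - tr(A)λ + det(A) = λ² - 2λ
λ² - 2λ = λ(λ - 2)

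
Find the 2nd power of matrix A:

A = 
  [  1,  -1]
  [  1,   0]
A² = A·A:
A²[1,1] = (1)(1) + (-1)(1) = 0
A²[1,2] = (1)(-1) + (-1)(0) = -1
A²[2,1] = (1)(1) + (0)(1) = 1
A²[2,2] = (1)(-1) + (0)(0) = -1
A² = 
  [  0,  -1]
  [  1,  -1]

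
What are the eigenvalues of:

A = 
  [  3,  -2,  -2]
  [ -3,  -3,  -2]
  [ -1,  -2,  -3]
Characteristic polynomial: det(λI - A) = λ³ + 3λ² - 21λ - 23
Testing integer divisors of the constant term: p(-1) = 0, so (λ + 1) is a factor:
p(λ) = (λ + 1)(λ² + 2λ - 23)
λ² + 2λ - 23 = 0  ⇒  λ = (-2 ± √((2)² - 4·(-23)))/2 = (-2 ± √(96))/2
  = -1 + 2√6,  -1 - 2√6

λ = -1, -1 + 2√6, -1 - 2√6  (≈ -1, 3.899, -5.899)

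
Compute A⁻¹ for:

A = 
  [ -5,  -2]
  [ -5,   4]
det(A) = (-5)(4) - (-2)(-5) = -30
For a 2×2 matrix, A⁻¹ = (1/det(A)) · [[d, -b], [-c, a]]
    = (-1/30) · [[4, 2], [5, -5]]

A⁻¹ = 
  [-2/15, -1/15]
  [ -1/6,   1/6]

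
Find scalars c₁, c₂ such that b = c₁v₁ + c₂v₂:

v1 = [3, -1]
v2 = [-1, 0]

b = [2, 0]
c1 = 0, c2 = -2

b = 0·v1 + -2·v2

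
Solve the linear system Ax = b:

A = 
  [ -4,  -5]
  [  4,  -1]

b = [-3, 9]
x = [2, -1]

Row reduce the augmented matrix [A|b]:
R2 → R2 + (1)·R1
REF = 
  [ -4,  -5,  -3]
  [  0,  -6,   6]

Back-substitution:
x₂ = 6 / (-6) = -1
x₁ = (-3 - (-5)(-1)) / (-4) = 2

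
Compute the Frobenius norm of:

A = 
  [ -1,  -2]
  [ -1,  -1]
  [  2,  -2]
||A||_F = 3.873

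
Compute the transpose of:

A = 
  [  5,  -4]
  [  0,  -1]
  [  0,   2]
Aᵀ = 
  [  5,   0,   0]
  [ -4,  -1,   2]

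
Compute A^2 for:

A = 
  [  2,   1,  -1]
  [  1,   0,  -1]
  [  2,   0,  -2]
A² = A·A:
A²[1,1] = (2)(2) + (1)(1) + (-1)(2) = 3
A²[1,2] = (2)(1) + (1)(0) + (-1)(0) = 2
A²[1,3] = (2)(-1) + (1)(-1) + (-1)(-2) = -1
A²[2,1] = (1)(2) + (0)(1) + (-1)(2) = 0
A²[2,2] = (1)(1) + (0)(0) + (-1)(0) = 1
A²[2,3] = (1)(-1) + (0)(-1) + (-1)(-2) = 1
A²[3,1] = (2)(2) + (0)(1) + (-2)(2) = 0
A²[3,2] = (2)(1) + (0)(0) + (-2)(0) = 2
A²[3,3] = (2)(-1) + (0)(-1) + (-2)(-2) = 2
A² = 
  [  3,   2,  -1]
  [  0,   1,   1]
  [  0,   2,   2]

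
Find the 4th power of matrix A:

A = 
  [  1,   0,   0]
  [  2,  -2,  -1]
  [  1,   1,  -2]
A^4 = 
  [  1,   0,   0]
  [ -8,  -7,  24]
  [ 16, -24,  -7]

A² = A·A:
A²[1,1] = (1)(1) + (0)(2) + (0)(1) = 1
A²[1,2] = (1)(0) + (0)(-2) + (0)(1) = 0
A²[1,3] = (1)(0) + (0)(-1) + (0)(-2) = 0
A²[2,1] = (2)(1) + (-2)(2) + (-1)(1) = -3
A²[2,2] = (2)(0) + (-2)(-2) + (-1)(1) = 3
A²[2,3] = (2)(0) + (-2)(-1) + (-1)(-2) = 4
A²[3,1] = (1)(1) + (1)(2) + (-2)(1) = 1
A²[3,2] = (1)(0) + (1)(-2) + (-2)(1) = -4
A²[3,3] = (1)(0) + (1)(-1) + (-2)(-2) = 3
A² = 
  [  1,   0,   0]
  [ -3,   3,   4]
  [  1,  -4,   3]

A^3 = A^2·A:
A^3[1,1] = (1)(1) + (0)(2) + (0)(1) = 1
A^3[1,2] = (1)(0) + (0)(-2) + (0)(1) = 0
A^3[1,3] = (1)(0) + (0)(-1) + (0)(-2) = 0
A^3[2,1] = (-3)(1) + (3)(2) + (4)(1) = 7
A^3[2,2] = (-3)(0) + (3)(-2) + (4)(1) = -2
A^3[2,3] = (-3)(0) + (3)(-1) + (4)(-2) = -11
A^3[3,1] = (1)(1) + (-4)(2) + (3)(1) = -4
A^3[3,2] = (1)(0) + (-4)(-2) + (3)(1) = 11
A^3[3,3] = (1)(0) + (-4)(-1) + (3)(-2) = -2
A^3 = 
  [  1,   0,   0]
  [  7,  -2, -11]
  [ -4,  11,  -2]

A^4 = A^3·A:
A^4[1,1] = (1)(1) + (0)(2) + (0)(1) = 1
A^4[1,2] = (1)(0) + (0)(-2) + (0)(1) = 0
A^4[1,3] = (1)(0) + (0)(-1) + (0)(-2) = 0
A^4[2,1] = (7)(1) + (-2)(2) + (-11)(1) = -8
A^4[2,2] = (7)(0) + (-2)(-2) + (-11)(1) = -7
A^4[2,3] = (7)(0) + (-2)(-1) + (-11)(-2) = 24
A^4[3,1] = (-4)(1) + (11)(2) + (-2)(1) = 16
A^4[3,2] = (-4)(0) + (11)(-2) + (-2)(1) = -24
A^4[3,3] = (-4)(0) + (11)(-1) + (-2)(-2) = -7
A^4 = 
  [  1,   0,   0]
  [ -8,  -7,  24]
  [ 16, -24,  -7]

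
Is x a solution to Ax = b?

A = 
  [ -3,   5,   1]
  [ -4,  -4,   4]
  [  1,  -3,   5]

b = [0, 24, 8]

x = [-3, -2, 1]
Yes

Ax = [0, 24, 8] = b ✓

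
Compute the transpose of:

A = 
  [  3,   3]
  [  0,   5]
Aᵀ = 
  [  3,   0]
  [  3,   5]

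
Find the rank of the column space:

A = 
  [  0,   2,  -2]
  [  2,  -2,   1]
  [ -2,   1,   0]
dim(Col(A)) = 2

Row reduce:
Swap R1 ↔ R2
R3 → R3 + (1)·R1
R3 → R3 + (1/2)·R2
REF = 
  [  2,  -2,   1]
  [  0,   2,  -2]
  [  0,   0,   0]
Pivot columns: 1, 2 → 2 pivots.
dim(Col(A)) = number of pivot columns = 2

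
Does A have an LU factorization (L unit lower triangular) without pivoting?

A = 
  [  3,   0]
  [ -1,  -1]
Yes.
A[1,1] = 3 ≠ 0, so Gaussian elimination proceeds without a row swap: multiplier ℓ₂₁ = (-1)/(3) = -1/3, and U[2,2] = -1 - (-1/3)(0) = -1.
L = 
  [   1,    0]
  [-1/3,    1]
U = 
  [  3,   0]
  [  0,  -1]
Check row 2 of LU: [(-1/3)(3), (-1/3)(0) + (-1)] = [-1, -1] = row 2 of A ✓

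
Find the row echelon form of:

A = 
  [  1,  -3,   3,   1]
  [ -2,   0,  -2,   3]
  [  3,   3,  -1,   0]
Row operations:
R2 → R2 + (2)·R1
R3 → R3 - (3)·R1
R3 → R3 + (2)·R2

Resulting echelon form:
REF = 
  [  1,  -3,   3,   1]
  [  0,  -6,   4,   5]
  [  0,   0,  -2,   7]

Rank = 3 (number of non-zero pivot rows).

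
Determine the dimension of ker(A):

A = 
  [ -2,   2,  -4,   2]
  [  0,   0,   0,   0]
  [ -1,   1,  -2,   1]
nullity(A) = 3

Row reduce:
R3 → R3 - (1/2)·R1
REF = 
  [ -2,   2,  -4,   2]
  [  0,   0,   0,   0]
  [  0,   0,   0,   0]
Pivot columns: 1 → 1 pivot.
rank(A) = 1, so nullity(A) = 4 - 1 = 3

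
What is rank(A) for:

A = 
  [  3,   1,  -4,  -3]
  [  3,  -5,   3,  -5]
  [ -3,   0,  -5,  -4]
Row reduce:
R2 → R2 - (1)·R1
R3 → R3 + (1)·R1
R3 → R3 + (1/6)·R2
REF = 
  [    3,     1,    -4,    -3]
  [    0,    -6,     7,    -2]
  [    0,     0, -47/6, -22/3]
Pivot columns: 1, 2, 3 → 3 pivots.

rank(A) = 3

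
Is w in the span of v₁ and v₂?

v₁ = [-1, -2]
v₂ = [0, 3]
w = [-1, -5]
Yes

Form the augmented matrix and row-reduce:
[v₁|v₂|w] = 
  [ -1,   0,  -1]
  [ -2,   3,  -5]
R2 → R2 - (2)·R1
REF = 
  [ -1,   0,  -1]
  [  0,   3,  -3]

No row of the form [0 0 | nonzero], so the system is consistent. Back-substitution gives c₁ = 1, c₂ = -1: w = (1)·v₁ + (-1)·v₂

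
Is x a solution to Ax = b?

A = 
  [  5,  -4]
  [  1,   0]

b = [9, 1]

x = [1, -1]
Yes

Ax = [9, 1] = b ✓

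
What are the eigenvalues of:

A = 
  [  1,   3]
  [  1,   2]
tr(A) = 3, det(A) = -1
Characteristic polynomial: λ² - tr(A)λ + det(A) = λ² - 3λ - 1
λ² - 3λ - 1 = 0  ⇒  λ = (3 ± √((-3)² - 4·(-1)))/2 = (3 ± √(13))/2
  = (3 + √13)/2,  (3 - √13)/2

λ = (3 + √13)/2, (3 - √13)/2  (≈ 3.303, -0.3028)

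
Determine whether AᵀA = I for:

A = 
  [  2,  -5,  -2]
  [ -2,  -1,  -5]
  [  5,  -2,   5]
No

AᵀA = 
  [ 33, -18,  31]
  [-18,  30,   5]
  [ 31,   5,  54]
≠ I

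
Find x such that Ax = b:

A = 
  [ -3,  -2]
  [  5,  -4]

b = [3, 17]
Row reduce the augmented matrix [A|b]:
R2 → R2 + (5/3)·R1
REF = 
  [   -3,    -2,     3]
  [    0, -22/3,    22]

Back-substitution:
x₂ = 22 / (-22/3) = -3
x₁ = (3 - (-2)(-3)) / (-3) = 1

x = [1, -3]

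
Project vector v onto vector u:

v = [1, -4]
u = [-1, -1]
proj_u(v) = [-3/2, -3/2]

v·u = (1)(-1) + (-4)(-1) = 3
u·u = (-1)² + (-1)² = 2
proj_u(v) = (v·u / u·u) × u = (3/2) × u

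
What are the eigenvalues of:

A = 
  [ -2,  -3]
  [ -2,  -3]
tr(A) = -5, det(A) = 0
Characteristic polynomial: λ² - tr(A)λ + det(A) = λ² + 5λ
λ² + 5λ = λ(λ + 5)

λ = 0, -5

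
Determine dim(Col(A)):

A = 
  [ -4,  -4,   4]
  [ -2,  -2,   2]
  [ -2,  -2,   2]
Row reduce:
R2 → R2 - (1/2)·R1
R3 → R3 - (1/2)·R1
REF = 
  [ -4,  -4,   4]
  [  0,   0,   0]
  [  0,   0,   0]
Pivot columns: 1 → 1 pivot.
dim(Col(A)) = number of pivot columns = 1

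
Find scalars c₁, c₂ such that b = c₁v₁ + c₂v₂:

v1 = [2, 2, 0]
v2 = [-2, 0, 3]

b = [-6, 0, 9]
c1 = 0, c2 = 3

b = 0·v1 + 3·v2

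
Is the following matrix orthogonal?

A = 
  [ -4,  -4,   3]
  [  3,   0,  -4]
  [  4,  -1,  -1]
No

AᵀA = 
  [ 41,  12, -28]
  [ 12,  17, -11]
  [-28, -11,  26]
≠ I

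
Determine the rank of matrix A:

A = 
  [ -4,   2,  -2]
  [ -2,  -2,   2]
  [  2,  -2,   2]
rank(A) = 2

Row reduce:
R2 → R2 - (1/2)·R1
R3 → R3 + (1/2)·R1
R3 → R3 - (1/3)·R2
REF = 
  [ -4,   2,  -2]
  [  0,  -3,   3]
  [  0,   0,   0]
Pivot columns: 1, 2 → 2 pivots.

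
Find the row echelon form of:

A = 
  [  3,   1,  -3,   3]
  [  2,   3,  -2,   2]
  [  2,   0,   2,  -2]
Row operations:
R2 → R2 - (2/3)·R1
R3 → R3 - (2/3)·R1
R3 → R3 + (2/7)·R2

Resulting echelon form:
REF = 
  [  3,   1,  -3,   3]
  [  0, 7/3,   0,   0]
  [  0,   0,   4,  -4]

Rank = 3 (number of non-zero pivot rows).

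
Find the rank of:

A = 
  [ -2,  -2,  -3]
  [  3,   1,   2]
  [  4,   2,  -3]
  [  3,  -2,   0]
Row reduce:
R2 → R2 + (3/2)·R1
R3 → R3 + (2)·R1
R4 → R4 + (3/2)·R1
R3 → R3 - (1)·R2
R4 → R4 - (5/2)·R2
R4 → R4 + (7/26)·R3
REF = 
  [   -2,    -2,    -3]
  [    0,    -2,  -5/2]
  [    0,     0, -13/2]
  [    0,     0,     0]
Pivot columns: 1, 2, 3 → 3 pivots.

rank(A) = 3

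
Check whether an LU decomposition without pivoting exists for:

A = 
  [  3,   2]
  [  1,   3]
Yes.
A[1,1] = 3 ≠ 0, so Gaussian elimination proceeds without a row swap: multiplier ℓ₂₁ = (1)/(3) = 1/3, and U[2,2] = 3 - (1/3)(2) = 7/3.
L = 
  [  1,   0]
  [1/3,   1]
U = 
  [  3,   2]
  [  0, 7/3]
Check row 2 of LU: [(1/3)(3), (1/3)(2) + (7/3)] = [1, 3] = row 2 of A ✓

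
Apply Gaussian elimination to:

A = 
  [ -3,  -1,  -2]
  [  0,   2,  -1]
Row operations:
No row operations needed (already in echelon form).

Resulting echelon form:
REF = 
  [ -3,  -1,  -2]
  [  0,   2,  -1]

Rank = 2 (number of non-zero pivot rows).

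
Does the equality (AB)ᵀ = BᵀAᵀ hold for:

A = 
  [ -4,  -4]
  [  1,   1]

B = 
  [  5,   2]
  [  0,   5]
Yes

(AB)ᵀ = 
  [-20,   5]
  [-28,   7]

BᵀAᵀ = 
  [-20,   5]
  [-28,   7]

Both sides are equal — this is the standard identity (AB)ᵀ = BᵀAᵀ, which holds for all A, B.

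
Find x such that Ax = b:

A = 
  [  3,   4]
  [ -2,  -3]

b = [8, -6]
Row reduce the augmented matrix [A|b]:
R2 → R2 + (2/3)·R1
REF = 
  [   3,    4,    8]
  [   0, -1/3, -2/3]

Back-substitution:
x₂ = (-2/3) / (-1/3) = 2
x₁ = (8 - (4)(2)) / 3 = 0

x = [0, 2]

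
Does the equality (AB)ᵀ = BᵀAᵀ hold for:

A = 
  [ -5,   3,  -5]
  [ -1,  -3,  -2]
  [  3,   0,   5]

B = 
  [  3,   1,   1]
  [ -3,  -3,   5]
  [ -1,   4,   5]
Yes

(AB)ᵀ = 
  [-19,   8,   4]
  [-34,   0,  23]
  [-15, -26,  28]

BᵀAᵀ = 
  [-19,   8,   4]
  [-34,   0,  23]
  [-15, -26,  28]

Both sides are equal — this is the standard identity (AB)ᵀ = BᵀAᵀ, which holds for all A, B.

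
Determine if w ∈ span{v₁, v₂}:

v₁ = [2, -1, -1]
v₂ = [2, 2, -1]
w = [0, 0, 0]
Yes

Form the augmented matrix and row-reduce:
[v₁|v₂|w] = 
  [  2,   2,   0]
  [ -1,   2,   0]
  [ -1,  -1,   0]
R2 → R2 + (1/2)·R1
R3 → R3 + (1/2)·R1
REF = 
  [  2,   2,   0]
  [  0,   3,   0]
  [  0,   0,   0]

No row of the form [0 0 | nonzero], so the system is consistent. Back-substitution gives c₁ = 0, c₂ = 0: w = (0)·v₁ + (0)·v₂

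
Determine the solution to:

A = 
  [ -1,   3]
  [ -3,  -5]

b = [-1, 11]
x = [-2, -1]

Row reduce the augmented matrix [A|b]:
R2 → R2 - (3)·R1
REF = 
  [ -1,   3,  -1]
  [  0, -14,  14]

Back-substitution:
x₂ = 14 / (-14) = -1
x₁ = (-1 - (3)(-1)) / (-1) = -2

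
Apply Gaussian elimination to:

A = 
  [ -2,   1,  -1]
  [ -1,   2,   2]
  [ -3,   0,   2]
Row operations:
R2 → R2 - (1/2)·R1
R3 → R3 - (3/2)·R1
R3 → R3 + (1)·R2

Resulting echelon form:
REF = 
  [ -2,   1,  -1]
  [  0, 3/2, 5/2]
  [  0,   0,   6]

Rank = 3 (number of non-zero pivot rows).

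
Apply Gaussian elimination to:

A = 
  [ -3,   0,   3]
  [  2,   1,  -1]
Row operations:
R2 → R2 + (2/3)·R1

Resulting echelon form:
REF = 
  [ -3,   0,   3]
  [  0,   1,   1]

Rank = 2 (number of non-zero pivot rows).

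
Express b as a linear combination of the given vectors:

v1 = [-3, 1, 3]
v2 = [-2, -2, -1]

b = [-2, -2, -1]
c1 = 0, c2 = 1

b = 0·v1 + 1·v2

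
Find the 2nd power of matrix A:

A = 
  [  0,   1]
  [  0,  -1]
A² = A·A:
A²[1,1] = (0)(0) + (1)(0) = 0
A²[1,2] = (0)(1) + (1)(-1) = -1
A²[2,1] = (0)(0) + (-1)(0) = 0
A²[2,2] = (0)(1) + (-1)(-1) = 1
A² = 
  [  0,  -1]
  [  0,   1]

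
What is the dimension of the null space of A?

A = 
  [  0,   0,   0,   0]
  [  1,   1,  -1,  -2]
nullity(A) = 3

Row reduce:
Swap R1 ↔ R2
REF = 
  [  1,   1,  -1,  -2]
  [  0,   0,   0,   0]
Pivot columns: 1 → 1 pivot.
rank(A) = 1, so nullity(A) = 4 - 1 = 3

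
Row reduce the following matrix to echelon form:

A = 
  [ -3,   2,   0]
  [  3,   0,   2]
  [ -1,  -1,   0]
Row operations:
R2 → R2 + (1)·R1
R3 → R3 - (1/3)·R1
R3 → R3 + (5/6)·R2

Resulting echelon form:
REF = 
  [ -3,   2,   0]
  [  0,   2,   2]
  [  0,   0, 5/3]

Rank = 3 (number of non-zero pivot rows).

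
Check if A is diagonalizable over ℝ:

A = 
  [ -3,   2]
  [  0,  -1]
Yes

tr(A) = -4, det(A) = 3
Characteristic polynomial: λ² - tr(A)λ + det(A) = λ² + 4λ + 3
λ² + 4λ + 3 = (λ + 3)(λ + 1)
Eigenvalues: -1, -3
λ=-3: alg. mult. = 1, geom. mult. = 2 - rank(A - (-3)I) = 2 - 1 = 1
λ=-1: alg. mult. = 1, geom. mult. = 2 - rank(A - (-1)I) = 2 - 1 = 1
Sum of geometric multiplicities equals n, so A has n independent eigenvectors.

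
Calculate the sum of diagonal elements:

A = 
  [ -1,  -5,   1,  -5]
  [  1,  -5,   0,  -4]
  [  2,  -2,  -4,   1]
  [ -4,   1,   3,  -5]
-15

tr(A) = -1 + -5 + -4 + -5 = -15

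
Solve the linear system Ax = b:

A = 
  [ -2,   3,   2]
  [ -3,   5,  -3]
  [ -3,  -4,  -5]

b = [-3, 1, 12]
Row reduce the augmented matrix [A|b]:
R2 → R2 - (3/2)·R1
R3 → R3 - (3/2)·R1
R3 → R3 + (17)·R2
REF = 
  [  -2,    3,    2,   -3]
  [   0,  1/2,   -6, 11/2]
  [   0,    0, -110,  110]

Back-substitution:
x₃ = 110 / (-110) = -1
x₂ = (11/2 - (-6)(-1)) / (1/2) = -1
x₁ = (-3 - (3)(-1) - (2)(-1)) / (-2) = -1

x = [-1, -1, -1]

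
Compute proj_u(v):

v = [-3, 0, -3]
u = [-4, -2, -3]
proj_u(v) = [-84/29, -42/29, -63/29]

v·u = (-3)(-4) + (0)(-2) + (-3)(-3) = 21
u·u = (-4)² + (-2)² + (-3)² = 29
proj_u(v) = (v·u / u·u) × u = (21/29) × u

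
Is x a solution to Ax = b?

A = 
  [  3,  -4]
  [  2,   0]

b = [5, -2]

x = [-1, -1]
No

Ax = [1, -2] ≠ b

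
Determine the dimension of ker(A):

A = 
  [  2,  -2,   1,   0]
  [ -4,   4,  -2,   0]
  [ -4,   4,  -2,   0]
nullity(A) = 3

Row reduce:
R2 → R2 + (2)·R1
R3 → R3 + (2)·R1
REF = 
  [  2,  -2,   1,   0]
  [  0,   0,   0,   0]
  [  0,   0,   0,   0]
Pivot columns: 1 → 1 pivot.
rank(A) = 1, so nullity(A) = 4 - 1 = 3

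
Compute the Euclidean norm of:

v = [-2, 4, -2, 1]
5

||v||₂ = √((-2)² + (4)² + (-2)² + (1)²) = √25 = 5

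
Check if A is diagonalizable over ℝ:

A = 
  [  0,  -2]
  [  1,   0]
No

tr(A) = 0, det(A) = 2
Characteristic polynomial: λ² - tr(A)λ + det(A) = λ² + 2
λ² + 2 = 0  ⇒  λ = (0 ± √((0)² - 4·(2)))/2 = (0 ± √(-8))/2
  = i√2,  -i√2
Eigenvalues: i√2, -i√2  (≈ 0 + 1.414i, 0 - 1.414i)
Has complex eigenvalues (not diagonalizable over ℝ).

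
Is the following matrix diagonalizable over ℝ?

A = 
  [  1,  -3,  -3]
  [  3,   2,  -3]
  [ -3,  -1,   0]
No

Characteristic polynomial: det(λI - A) = λ³ - 3λ² - λ + 39
By the rational root theorem any rational root is an integer dividing 39; none of those is a root, so p(λ) has no rational roots and hence (being an irreducible cubic) no repeated roots.
Discriminant of the cubic: Δ = -34736
Δ < 0 ⇒ one real eigenvalue and a complex-conjugate pair: λ ≈ 2.852 + 2.508i, 2.852 - 2.508i, -2.704
Has complex eigenvalues (not diagonalizable over ℝ).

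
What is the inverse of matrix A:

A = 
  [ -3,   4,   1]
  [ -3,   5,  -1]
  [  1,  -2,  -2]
det(A) = (-3)·((5)(-2) - (-1)(-2)) - (4)·((-3)(-2) - (-1)(1)) + (1)·((-3)(-2) - (5)(1))
  = (-3)(-12) - (4)(7) + (1)(1)
  = 9
det(A) = 9 ≠ 0, so A is invertible.

Cofactors Cᵢⱼ = (-1)ⁱ⁺ʲ·Mᵢⱼ:
C = 
  [-12,  -7,   1]
  [  6,   5,  -2]
  [ -9,  -6,  -3]

adj(A) = Cᵀ:
adj(A) = 
  [-12,   6,  -9]
  [ -7,   5,  -6]
  [  1,  -2,  -3]

A⁻¹ = (1/9) · adj(A):
A⁻¹ = 
  [-4/3,  2/3,   -1]
  [-7/9,  5/9, -2/3]
  [ 1/9, -2/9, -1/3]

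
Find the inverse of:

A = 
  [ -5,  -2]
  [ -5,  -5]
det(A) = (-5)(-5) - (-2)(-5) = 15
For a 2×2 matrix, A⁻¹ = (1/det(A)) · [[d, -b], [-c, a]]
    = (1/15) · [[-5, 2], [5, -5]]

A⁻¹ = 
  [-1/3, 2/15]
  [ 1/3, -1/3]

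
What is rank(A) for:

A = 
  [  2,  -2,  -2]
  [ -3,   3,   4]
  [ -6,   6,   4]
rank(A) = 2

Row reduce:
R2 → R2 + (3/2)·R1
R3 → R3 + (3)·R1
R3 → R3 + (2)·R2
REF = 
  [  2,  -2,  -2]
  [  0,   0,   1]
  [  0,   0,   0]
Pivot columns: 1, 3 → 2 pivots.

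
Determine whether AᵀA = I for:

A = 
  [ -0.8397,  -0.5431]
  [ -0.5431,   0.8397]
Yes

AᵀA = 
  [  1.0001,   0]
  [  0,   1.0001]
≈ I (equal to I up to the 4-dp rounding of the entries)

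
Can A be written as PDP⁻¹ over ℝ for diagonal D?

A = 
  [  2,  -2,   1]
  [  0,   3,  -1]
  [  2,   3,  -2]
Yes

Characteristic polynomial: det(λI - A) = λ³ - 3λ² - 3λ + 8
By the rational root theorem any rational root is an integer dividing 8; none of those is a root, so p(λ) has no rational roots and hence (being an irreducible cubic) no repeated roots.
Discriminant of the cubic: Δ = 621
Δ > 0 ⇒ three distinct real eigenvalues: λ ≈ -1.669, 1.524, 3.145
Three distinct real eigenvalues, so A has 3 independent eigenvectors.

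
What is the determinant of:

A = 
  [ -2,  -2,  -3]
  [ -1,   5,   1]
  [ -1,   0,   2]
-37

Cofactor expansion along row 1:
det(A) = (-2)·((5)(2) - (1)(0)) - (-2)·((-1)(2) - (1)(-1)) + (-3)·((-1)(0) - (5)(-1))
  = (-2)(10) - (-2)(-1) + (-3)(5)
  = -37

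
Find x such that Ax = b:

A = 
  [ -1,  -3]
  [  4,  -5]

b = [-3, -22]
Row reduce the augmented matrix [A|b]:
R2 → R2 + (4)·R1
REF = 
  [ -1,  -3,  -3]
  [  0, -17, -34]

Back-substitution:
x₂ = (-34) / (-17) = 2
x₁ = (-3 - (-3)(2)) / (-1) = -3

x = [-3, 2]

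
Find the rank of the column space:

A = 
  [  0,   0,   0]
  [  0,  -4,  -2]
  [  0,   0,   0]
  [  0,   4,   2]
Row reduce:
Swap R1 ↔ R2
R4 → R4 + (1)·R1
REF = 
  [  0,  -4,  -2]
  [  0,   0,   0]
  [  0,   0,   0]
  [  0,   0,   0]
Pivot columns: 2 → 1 pivot.
dim(Col(A)) = number of pivot columns = 1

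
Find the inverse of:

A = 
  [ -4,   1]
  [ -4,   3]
det(A) = (-4)(3) - (1)(-4) = -8
For a 2×2 matrix, A⁻¹ = (1/det(A)) · [[d, -b], [-c, a]]
    = (-1/8) · [[3, -1], [4, -4]]

A⁻¹ = 
  [-3/8,  1/8]
  [-1/2,  1/2]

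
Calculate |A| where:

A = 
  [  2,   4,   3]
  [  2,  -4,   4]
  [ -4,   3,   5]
Cofactor expansion along row 1:
det(A) = (2)·((-4)(5) - (4)(3)) - (4)·((2)(5) - (4)(-4)) + (3)·((2)(3) - (-4)(-4))
  = (2)(-32) - (4)(26) + (3)(-10)
  = -198

det(A) = -198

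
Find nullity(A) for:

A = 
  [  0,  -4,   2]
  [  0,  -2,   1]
nullity(A) = 2

Row reduce:
R2 → R2 - (1/2)·R1
REF = 
  [  0,  -4,   2]
  [  0,   0,   0]
Pivot columns: 2 → 1 pivot.
rank(A) = 1, so nullity(A) = 3 - 1 = 2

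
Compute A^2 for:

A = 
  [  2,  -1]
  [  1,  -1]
A² = A·A:
A²[1,1] = (2)(2) + (-1)(1) = 3
A²[1,2] = (2)(-1) + (-1)(-1) = -1
A²[2,1] = (1)(2) + (-1)(1) = 1
A²[2,2] = (1)(-1) + (-1)(-1) = 0
A² = 
  [  3,  -1]
  [  1,   0]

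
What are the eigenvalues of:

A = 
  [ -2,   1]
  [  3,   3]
λ = (1 + √37)/2, (1 - √37)/2  (≈ 3.541, -2.541)

tr(A) = 1, det(A) = -9
Characteristic polynomial: λ² - tr(A)λ + det(A) = λ² - λ - 9
λ² - λ - 9 = 0  ⇒  λ = (1 ± √((-1)² - 4·(-9)))/2 = (1 ± √(37))/2
  = (1 + √37)/2,  (1 - √37)/2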